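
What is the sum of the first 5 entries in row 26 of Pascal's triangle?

1 + 26 + 325 + 2600 + 14950 = 17902.

17902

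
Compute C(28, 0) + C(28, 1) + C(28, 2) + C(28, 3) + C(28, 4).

24158

1 + 28 + 378 + 3276 + 20475 = 24158.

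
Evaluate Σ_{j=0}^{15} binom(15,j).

32768

The entries of row 15 sum to 2^15 = 32768.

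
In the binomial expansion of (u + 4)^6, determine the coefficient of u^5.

24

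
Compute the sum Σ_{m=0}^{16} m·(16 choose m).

524288

Since m·C(16,m) = 16·C(15,m−1), the sum is 16·2^15 = 16·32768 = 524288.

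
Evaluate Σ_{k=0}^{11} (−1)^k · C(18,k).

The partial alternating sum Σ_{k=0}^{11} (−1)^k C(18,k) = (−1)^11 C(17,11) = -12376.

-12376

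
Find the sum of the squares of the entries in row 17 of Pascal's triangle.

Σ C(17,j)² is the coefficient of x^17 in (1+x)^17(1+x)^17 = (1+x)^34, i.e. C(34,17) = 2333606220.

2333606220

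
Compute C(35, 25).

183579396

C(35,25) = C(35,10) by symmetry.
C(35,10) = (35·34·33·32·31·30·29·28·27·26) / 10! = 666172912204800 / 3628800 = 183579396.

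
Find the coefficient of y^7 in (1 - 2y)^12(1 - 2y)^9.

(1 - 2y)^12(1 - 2y)^9 = (1 - 2y)^21, so the coefficient of y^7 is C(21,7)·(-2)^7 = 116280·-128 = -14883840.

-14883840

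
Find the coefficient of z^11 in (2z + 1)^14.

The general term is C(14,j)·(2z)^j·(1)^(14-j); the z^11 term has j = 11.
C(14,11) = 364.
Coefficient = C(14,11) · 2^11 = 364 · 2048 = 745472.

745472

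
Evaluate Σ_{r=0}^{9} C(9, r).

512

The entries of row 9 sum to 2^9 = 512.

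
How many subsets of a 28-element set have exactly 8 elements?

3108105

Choose the 8 positions: C(28,8) = 3108105.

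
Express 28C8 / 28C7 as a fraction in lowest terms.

21/8

C(n,k+1)/C(n,k) = (n−k)/(k+1) = (28−7)/(7+1) = 21/8.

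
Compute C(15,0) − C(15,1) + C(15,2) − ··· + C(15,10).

1001

The partial alternating sum Σ_{k=0}^{10} (−1)^k C(15,k) = (−1)^10 C(14,10) = 1001.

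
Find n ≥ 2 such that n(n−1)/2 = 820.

41

n(n−1)/2 = 820 ⇒ n(n−1) = 1640. Since 41·40 = 1640, n = 41.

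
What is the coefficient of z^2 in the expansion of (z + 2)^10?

11520

The general term is C(10,j)·(z)^j·(2)^(10-j); the z^2 term has j = 2.
C(10,2) = 45.
Coefficient = C(10,2) · 2^8 = 45 · 256 = 11520.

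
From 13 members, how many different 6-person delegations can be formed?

1716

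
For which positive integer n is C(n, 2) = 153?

18

n(n−1)/2 = 153 ⇒ n(n−1) = 306. Since 18·17 = 306, n = 18.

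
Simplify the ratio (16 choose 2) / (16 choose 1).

15/2

C(n,k+1)/C(n,k) = (n−k)/(k+1) = (16−1)/(1+1) = 15/2.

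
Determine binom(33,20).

C(33,20) = C(33,13) by symmetry.
C(33,13) = (33·32·31·30·29·28·27·26·25·24·23·22·21) / 13! = 3569119343741952000 / 6227020800 = 573166440.

573166440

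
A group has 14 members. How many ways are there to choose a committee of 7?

3432

This is C(14,7) = 3432.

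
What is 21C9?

293930

C(21,9) = (21·20·19·18·17·16·15·14·13) / 9! = 106661318400 / 362880 = 293930.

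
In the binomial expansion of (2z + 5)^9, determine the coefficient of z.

7031250

The general term is C(9,j)·(2z)^j·(5)^(9-j); the z^1 term has j = 1.
C(9,1) = 9.
Coefficient = C(9,1) · 2^1 · 5^8 = 9 · 2 · 390625 = 7031250.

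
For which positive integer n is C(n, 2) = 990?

n(n−1)/2 = 990 ⇒ n(n−1) = 1980. Since 45·44 = 1980, n = 45.

45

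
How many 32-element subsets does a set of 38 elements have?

2760681

C(38,32) = C(38,6) by symmetry.
C(38,6) = (38·37·36·35·34·33) / 6! = 1987690320 / 720 = 2760681.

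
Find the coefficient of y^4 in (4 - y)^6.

240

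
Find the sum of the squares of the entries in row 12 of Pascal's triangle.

2704156

Σ C(12,r)² is the coefficient of x^12 in (1+x)^12(1+x)^12 = (1+x)^24, i.e. C(24,12) = 2704156.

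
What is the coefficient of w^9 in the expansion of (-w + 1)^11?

The general term is C(11,j)·(-w)^j·(1)^(11-j); the w^9 term has j = 9.
C(11,9) = 55.
Coefficient = C(11,9) · (-1)^9 = 55 · (-1) = -55.

-55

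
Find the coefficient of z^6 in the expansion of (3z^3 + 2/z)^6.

4320

General term: C(6,j)·(3z^3)^j·(2/z)^(6-j), with z-exponent 3j − 1(6−j) = 4j − 6.
Set 4j − 6 = 6: j = 3.
C(6,3) = 20; 3^3 = 27; 2^3 = 8.
Coefficient = 20 · 27 · 8 = 4320.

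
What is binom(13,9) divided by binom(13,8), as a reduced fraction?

5/9

C(n,k+1)/C(n,k) = (n−k)/(k+1) = (13−8)/(8+1) = 5/9.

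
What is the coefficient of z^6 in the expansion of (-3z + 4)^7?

The general term is C(7,j)·(-3z)^j·(4)^(7-j); the z^6 term has j = 6.
C(7,6) = 7.
Coefficient = C(7,6) · (-3)^6 · 4^1 = 7 · 729 · 4 = 20412.

20412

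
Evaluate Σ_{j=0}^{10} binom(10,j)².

By Vandermonde's identity, Σ C(10,j)² = C(20,10) = 184756.

184756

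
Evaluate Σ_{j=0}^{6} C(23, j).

1 + 23 + 253 + 1771 + 8855 + 33649 + 100947 = 145499.

145499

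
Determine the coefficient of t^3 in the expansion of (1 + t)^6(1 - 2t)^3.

-6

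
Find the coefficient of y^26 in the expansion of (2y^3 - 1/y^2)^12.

67584

General term: C(12,j)·(2y^3)^j·(-1/y^2)^(12-j), with y-exponent 3j − 2(12−j) = 5j − 24.
Set 5j − 24 = 26: j = 10.
C(12,10) = 66; 2^10 = 1024; (-1)^2 = 1.
Coefficient = 66 · 1024 · 1 = 67584.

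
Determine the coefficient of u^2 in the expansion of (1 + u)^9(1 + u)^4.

78

(1 + u)^9(1 + u)^4 = (1 + u)^13, so the coefficient of u^2 is C(13,2)·1^2 = 78·1 = 78.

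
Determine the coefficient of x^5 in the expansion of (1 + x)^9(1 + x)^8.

Coefficient of x^5 = Σ_{j} C(9,j)·C(8,5-j) for j from 0 to 5.
= 56 + 630 + 2016 + 2352 + 1008 + 126 = 6188.

6188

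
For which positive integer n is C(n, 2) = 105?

n(n−1)/2 = 105 ⇒ n(n−1) = 210. Since 15·14 = 210, n = 15.

15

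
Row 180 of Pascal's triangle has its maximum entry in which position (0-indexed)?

90

C(180,m) is maximized at m = 180/2 = 90.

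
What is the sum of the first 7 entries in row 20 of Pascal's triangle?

1 + 20 + 190 + 1140 + 4845 + 15504 + 38760 = 60460.

60460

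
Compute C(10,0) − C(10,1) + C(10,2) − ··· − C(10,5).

-126

The partial alternating sum Σ_{k=0}^{5} (−1)^k C(10,k) = (−1)^5 C(9,5) = -126.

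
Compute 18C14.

3060

C(18,14) = C(18,4) by symmetry.
C(18,4) = (18·17·16·15) / 4! = 73440 / 24 = 3060.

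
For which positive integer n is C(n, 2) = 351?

27

n(n−1)/2 = 351 ⇒ n(n−1) = 702. Since 27·26 = 702, n = 27.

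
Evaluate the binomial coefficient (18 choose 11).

C(18,11) = C(18,7) by symmetry.
C(18,7) = (18·17·16·15·14·13·12) / 7! = 160392960 / 5040 = 31824.

31824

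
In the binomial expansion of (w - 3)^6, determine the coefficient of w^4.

The general term is C(6,j)·(w)^j·(-3)^(6-j); the w^4 term has j = 4.
C(6,4) = 15.
Coefficient = C(6,4) · (-3)^2 = 15 · 9 = 135.

135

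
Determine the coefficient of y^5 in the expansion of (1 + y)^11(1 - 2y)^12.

Coefficient of y^5 = Σ_{j} C(11,j)·1^j·C(12,5-j)·(-2)^(5-j) for j from 0 to 5.
= (-25344) + 87120 + (-96800) + 43560 + (-7920) + 462 = 1078.

1078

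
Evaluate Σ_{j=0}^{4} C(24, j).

1 + 24 + 276 + 2024 + 10626 = 12951.

12951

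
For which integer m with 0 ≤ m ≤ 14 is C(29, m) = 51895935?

12

C(29,m) increases on 0 ≤ m ≤ 14. C(29,11) = 34597290 and C(29,12) = 51895935, so m = 12.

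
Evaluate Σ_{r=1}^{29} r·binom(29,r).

Since r·C(29,r) = 29·C(28,r−1), the sum is 29·2^28 = 29·268435456 = 7784628224.

7784628224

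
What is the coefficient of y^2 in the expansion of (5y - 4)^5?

The general term is C(5,j)·(5y)^j·(-4)^(5-j); the y^2 term has j = 2.
C(5,2) = 10.
Coefficient = C(5,2) · 5^2 · (-4)^3 = 10 · 25 · (-64) = -16000.

-16000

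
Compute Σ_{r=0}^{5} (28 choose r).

1 + 28 + 378 + 3276 + 20475 + 98280 = 122438.

122438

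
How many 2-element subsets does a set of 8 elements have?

28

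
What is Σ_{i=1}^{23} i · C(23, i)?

96468992

Since i·C(23,i) = 23·C(22,i−1), the sum is 23·2^22 = 23·4194304 = 96468992.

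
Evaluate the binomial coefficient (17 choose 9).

24310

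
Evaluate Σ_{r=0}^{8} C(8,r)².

12870

Σ C(8,r)² is the coefficient of x^8 in (1+x)^8(1+x)^8 = (1+x)^16, i.e. C(16,8) = 12870.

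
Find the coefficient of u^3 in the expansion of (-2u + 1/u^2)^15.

General term: C(15,j)·(-2u)^j·(1/u^2)^(15-j), with u-exponent 1j − 2(15−j) = 3j − 30.
Set 3j − 30 = 3: j = 11.
C(15,11) = 1365; (-2)^11 = -2048; 1^4 = 1.
Coefficient = 1365 · (-2048) · 1 = -2795520.

-2795520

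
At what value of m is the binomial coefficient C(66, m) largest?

C(66,m) is maximized at m = 66/2 = 33.

33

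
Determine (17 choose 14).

C(17,14) = C(17,3) by symmetry.
C(17,3) = (17·16·15) / 3! = 4080 / 6 = 680.

680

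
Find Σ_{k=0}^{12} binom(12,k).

Setting x = 1 in (1+x)^12 gives Σ C(12,k) = 2^12 = 4096.

4096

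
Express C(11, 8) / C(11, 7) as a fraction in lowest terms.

1/2

C(n,k+1)/C(n,k) = (n−k)/(k+1) = (11−7)/(7+1) = 4/8 = 1/2.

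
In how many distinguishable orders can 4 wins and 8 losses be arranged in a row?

495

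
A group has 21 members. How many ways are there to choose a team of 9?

293930

This is C(21,9) = 293930.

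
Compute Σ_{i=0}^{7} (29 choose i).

2182396

1 + 29 + 406 + 3654 + 23751 + 118755 + 475020 + 1560780 = 2182396.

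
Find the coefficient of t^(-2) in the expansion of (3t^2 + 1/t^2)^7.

945

General term: C(7,j)·(3t^2)^j·(1/t^2)^(7-j), with t-exponent 2j − 2(7−j) = 4j − 14.
Set 4j − 14 = -2: j = 3.
C(7,3) = 35; 3^3 = 27; 1^4 = 1.
Coefficient = 35 · 27 · 1 = 945.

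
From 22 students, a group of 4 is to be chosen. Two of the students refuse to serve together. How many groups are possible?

All 4-subsets: C(22,4) = 7315. Those containing both fixed elements: C(20,2) = 190.
7315 − 190 = 7125.

7125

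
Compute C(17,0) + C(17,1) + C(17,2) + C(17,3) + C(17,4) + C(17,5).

1 + 17 + 136 + 680 + 2380 + 6188 = 9402.

9402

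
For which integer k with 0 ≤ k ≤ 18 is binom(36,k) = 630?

C(36,k) increases on 0 ≤ k ≤ 18. C(36,1) = 36 and C(36,2) = 630, so k = 2.

2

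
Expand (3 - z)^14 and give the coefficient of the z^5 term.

-39405366

The general term is C(14,j)·(3)^j·(-z)^(14-j); the z^5 term has j = 9.
C(14,9) = 2002.
Coefficient = C(14,9) · 3^9 · (-1)^5 = 2002 · 19683 · (-1) = -39405366.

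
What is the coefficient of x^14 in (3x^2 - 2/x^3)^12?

15588936

General term: C(12,j)·(3x^2)^j·(-2/x^3)^(12-j), with x-exponent 2j − 3(12−j) = 5j − 36.
Set 5j − 36 = 14: j = 10.
C(12,10) = 66; 3^10 = 59049; (-2)^2 = 4.
Coefficient = 66 · 59049 · 4 = 15588936.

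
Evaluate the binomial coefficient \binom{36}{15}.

5567902560

C(36,15) = (36·35·34·33·32·31·30·29·28·27·26·25·24·23·22) / 15! = 7281003461233582080000 / 1307674368000 = 5567902560.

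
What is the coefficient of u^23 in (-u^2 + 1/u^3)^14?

General term: C(14,j)·(-u^2)^j·(1/u^3)^(14-j), with u-exponent 2j − 3(14−j) = 5j − 42.
Set 5j − 42 = 23: j = 13.
C(14,13) = 14; (-1)^13 = -1; 1^1 = 1.
Coefficient = 14 · (-1) · 1 = -14.

-14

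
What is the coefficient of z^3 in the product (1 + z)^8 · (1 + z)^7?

Coefficient of z^3 = Σ_{j} C(8,j)·C(7,3-j) for j from 0 to 3.
= 35 + 168 + 196 + 56 = 455.

455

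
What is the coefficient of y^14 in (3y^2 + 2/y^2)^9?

General term: C(9,j)·(3y^2)^j·(2/y^2)^(9-j), with y-exponent 2j − 2(9−j) = 4j − 18.
Set 4j − 18 = 14: j = 8.
C(9,8) = 9; 3^8 = 6561; 2^1 = 2.
Coefficient = 9 · 6561 · 2 = 118098.

118098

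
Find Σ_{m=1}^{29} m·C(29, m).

7784628224

Differentiating (1+x)^29 and setting x=1: Σ m·C(29,m) = 29·2^28 = 7784628224.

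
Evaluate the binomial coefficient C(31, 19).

C(31,19) = C(31,12) by symmetry.
C(31,12) = (31·30·29·28·27·26·25·24·23·22·21·20) / 12! = 67596957267840000 / 479001600 = 141120525.

141120525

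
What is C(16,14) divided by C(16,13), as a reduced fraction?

3/14

C(n,k+1)/C(n,k) = (n−k)/(k+1) = (16−13)/(13+1) = 3/14.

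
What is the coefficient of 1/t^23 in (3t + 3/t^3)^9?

177147

General term: C(9,j)·(3t)^j·(3/t^3)^(9-j), with t-exponent 1j − 3(9−j) = 4j − 27.
Set 4j − 27 = -23: j = 1.
C(9,1) = 9; 3^1 = 3; 3^8 = 6561.
Coefficient = 9 · 3 · 6561 = 177147.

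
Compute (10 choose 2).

C(10,2) = (10·9) / 2! = 90 / 2 = 45.

45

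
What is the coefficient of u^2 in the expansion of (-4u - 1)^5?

-160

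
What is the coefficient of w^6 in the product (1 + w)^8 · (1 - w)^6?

-5

Coefficient of w^6 = Σ_{j} C(8,j)·1^j·C(6,6-j)·(-1)^(6-j) for j from 0 to 6.
= 1 + (-48) + 420 + (-1120) + 1050 + (-336) + 28 = -5.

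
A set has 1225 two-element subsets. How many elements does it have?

50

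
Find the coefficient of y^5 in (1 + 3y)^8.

13608

The general term is C(8,j)·(1)^j·(3y)^(8-j); the y^5 term has j = 3.
C(8,3) = 56.
Coefficient = C(8,3) · 3^5 = 56 · 243 = 13608.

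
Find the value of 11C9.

C(11,9) = C(11,2) by symmetry.
C(11,2) = (11·10) / 2! = 110 / 2 = 55.

55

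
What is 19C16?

C(19,16) = C(19,3) by symmetry.
C(19,3) = (19·18·17) / 3! = 5814 / 6 = 969.

969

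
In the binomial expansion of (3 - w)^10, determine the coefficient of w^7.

The general term is C(10,j)·(3)^j·(-w)^(10-j); the w^7 term has j = 3.
C(10,3) = 120.
Coefficient = C(10,3) · 3^3 · (-1)^7 = 120 · 27 · (-1) = -3240.

-3240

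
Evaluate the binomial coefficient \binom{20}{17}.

1140

C(20,17) = C(20,3) by symmetry.
C(20,3) = (20·19·18) / 3! = 6840 / 6 = 1140.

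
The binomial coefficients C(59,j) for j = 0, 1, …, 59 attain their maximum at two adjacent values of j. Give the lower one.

29

For odd n = 59, C(59,j) peaks at j = (n−1)/2 and (n+1)/2; the lower is 29.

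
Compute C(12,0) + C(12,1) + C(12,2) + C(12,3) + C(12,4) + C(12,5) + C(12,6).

2510

1 + 12 + 66 + 220 + 495 + 792 + 924 = 2510.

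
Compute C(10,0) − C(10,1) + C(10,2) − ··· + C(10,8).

9

The partial alternating sum Σ_{k=0}^{8} (−1)^k C(10,k) = (−1)^8 C(9,8) = 9.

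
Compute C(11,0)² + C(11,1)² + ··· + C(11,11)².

By Vandermonde's identity, Σ C(11,r)² = C(22,11) = 705432.

705432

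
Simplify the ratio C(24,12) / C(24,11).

13/12

C(n,k+1)/C(n,k) = (n−k)/(k+1) = (24−11)/(11+1) = 13/12.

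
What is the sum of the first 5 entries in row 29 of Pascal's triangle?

1 + 29 + 406 + 3654 + 23751 = 27841.

27841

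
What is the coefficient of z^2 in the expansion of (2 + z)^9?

The general term is C(9,j)·(2)^j·(z)^(9-j); the z^2 term has j = 7.
C(9,7) = 36.
Coefficient = C(9,7) · 2^7 = 36 · 128 = 4608.

4608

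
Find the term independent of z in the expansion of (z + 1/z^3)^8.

General term: C(8,j)·(z)^j·(1/z^3)^(8-j), with z-exponent 1j − 3(8−j) = 4j − 24.
Set 4j − 24 = 0: j = 6.
C(8,6) = 28; 1^6 = 1; 1^2 = 1.
Coefficient = 28 · 1 · 1 = 28.

28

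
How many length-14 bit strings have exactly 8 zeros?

Choose the 8 positions: C(14,8) = 3003.

3003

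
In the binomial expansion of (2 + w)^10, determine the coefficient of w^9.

20

The general term is C(10,j)·(2)^j·(w)^(10-j); the w^9 term has j = 1.
C(10,1) = 10.
Coefficient = C(10,1) · 2^1 = 10 · 2 = 20.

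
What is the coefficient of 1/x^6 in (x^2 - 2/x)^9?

2304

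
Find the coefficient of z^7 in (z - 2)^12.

The general term is C(12,j)·(z)^j·(-2)^(12-j); the z^7 term has j = 7.
C(12,7) = 792.
Coefficient = C(12,7) · (-2)^5 = 792 · (-32) = -25344.

-25344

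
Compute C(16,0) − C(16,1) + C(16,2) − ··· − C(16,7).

-6435

The partial alternating sum Σ_{k=0}^{7} (−1)^k C(16,k) = (−1)^7 C(15,7) = -6435.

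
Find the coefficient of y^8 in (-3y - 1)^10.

The general term is C(10,j)·(-3y)^j·(-1)^(10-j); the y^8 term has j = 8.
C(10,8) = 45.
Coefficient = C(10,8) · (-3)^8 = 45 · 6561 = 295245.

295245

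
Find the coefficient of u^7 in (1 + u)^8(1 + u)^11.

50388

Coefficient of u^7 = Σ_{j} C(8,j)·C(11,7-j) for j from 0 to 7.
= 330 + 3696 + 12936 + 18480 + 11550 + 3080 + 308 + 8 = 50388.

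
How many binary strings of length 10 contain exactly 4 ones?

210

Choose the 4 positions: C(10,4) = 210.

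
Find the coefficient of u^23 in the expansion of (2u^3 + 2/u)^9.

General term: C(9,j)·(2u^3)^j·(2/u)^(9-j), with u-exponent 3j − 1(9−j) = 4j − 9.
Set 4j − 9 = 23: j = 8.
C(9,8) = 9; 2^8 = 256; 2^1 = 2.
Coefficient = 9 · 256 · 2 = 4608.

4608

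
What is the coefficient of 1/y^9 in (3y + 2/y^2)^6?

576

General term: C(6,j)·(3y)^j·(2/y^2)^(6-j), with y-exponent 1j − 2(6−j) = 3j − 12.
Set 3j − 12 = -9: j = 1.
C(6,1) = 6; 3^1 = 3; 2^5 = 32.
Coefficient = 6 · 3 · 32 = 576.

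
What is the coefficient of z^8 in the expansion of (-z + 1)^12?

The general term is C(12,j)·(-z)^j·(1)^(12-j); the z^8 term has j = 8.
C(12,8) = 495.
Coefficient = C(12,8) = 495.

495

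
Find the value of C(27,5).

C(27,5) = (27·26·25·24·23) / 5! = 9687600 / 120 = 80730.

80730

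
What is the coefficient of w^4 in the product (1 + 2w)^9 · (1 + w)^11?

20628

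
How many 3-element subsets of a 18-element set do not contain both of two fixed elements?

800

All 3-subsets: C(18,3) = 816. Those containing both fixed elements: C(16,1) = 16.
816 − 16 = 800.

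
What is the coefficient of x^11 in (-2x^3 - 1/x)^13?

-109824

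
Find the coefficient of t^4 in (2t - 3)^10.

2449440

The general term is C(10,j)·(2t)^j·(-3)^(10-j); the t^4 term has j = 4.
C(10,4) = 210.
Coefficient = C(10,4) · 2^4 · (-3)^6 = 210 · 16 · 729 = 2449440.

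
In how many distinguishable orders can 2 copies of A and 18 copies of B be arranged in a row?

190

Choose positions for the A's: C(20,2) = 190.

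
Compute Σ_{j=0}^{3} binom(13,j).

378

1 + 13 + 78 + 286 = 378.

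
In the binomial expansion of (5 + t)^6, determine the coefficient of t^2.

9375

The general term is C(6,j)·(5)^j·(t)^(6-j); the t^2 term has j = 4.
C(6,4) = 15.
Coefficient = C(6,4) · 5^4 = 15 · 625 = 9375.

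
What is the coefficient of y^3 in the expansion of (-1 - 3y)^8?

The general term is C(8,j)·(-1)^j·(-3y)^(8-j); the y^3 term has j = 5.
C(8,5) = 56.
Coefficient = C(8,5) · (-1)^5 · (-3)^3 = 56 · (-1) · (-27) = 1512.

1512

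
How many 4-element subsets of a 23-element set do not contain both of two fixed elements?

8645

All 4-subsets: C(23,4) = 8855. Those containing both fixed elements: C(21,2) = 210.
8855 − 210 = 8645.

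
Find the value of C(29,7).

1560780

C(29,7) = (29·28·27·26·25·24·23) / 7! = 7866331200 / 5040 = 1560780.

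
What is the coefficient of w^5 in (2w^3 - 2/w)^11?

-675840

General term: C(11,j)·(2w^3)^j·(-2/w)^(11-j), with w-exponent 3j − 1(11−j) = 4j − 11.
Set 4j − 11 = 5: j = 4.
C(11,4) = 330; 2^4 = 16; (-2)^7 = -128.
Coefficient = 330 · 16 · (-128) = -675840.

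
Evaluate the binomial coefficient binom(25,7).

480700

C(25,7) = (25·24·23·22·21·20·19) / 7! = 2422728000 / 5040 = 480700.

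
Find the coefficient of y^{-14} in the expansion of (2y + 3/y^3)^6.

2916

General term: C(6,j)·(2y)^j·(3/y^3)^(6-j), with y-exponent 1j − 3(6−j) = 4j − 18.
Set 4j − 18 = -14: j = 1.
C(6,1) = 6; 2^1 = 2; 3^5 = 243.
Coefficient = 6 · 2 · 243 = 2916.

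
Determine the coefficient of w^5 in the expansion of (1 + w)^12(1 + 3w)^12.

1214928

Coefficient of w^5 = Σ_{j} C(12,j)·1^j·C(12,5-j)·3^(5-j) for j from 0 to 5.
= 192456 + 481140 + 392040 + 130680 + 17820 + 792 = 1214928.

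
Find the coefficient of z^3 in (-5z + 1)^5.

The general term is C(5,j)·(-5z)^j·(1)^(5-j); the z^3 term has j = 3.
C(5,3) = 10.
Coefficient = C(5,3) · (-5)^3 = 10 · (-125) = -1250.

-1250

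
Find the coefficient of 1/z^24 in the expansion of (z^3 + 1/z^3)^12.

66

General term: C(12,j)·(z^3)^j·(1/z^3)^(12-j), with z-exponent 3j − 3(12−j) = 6j − 36.
Set 6j − 36 = -24: j = 2.
C(12,2) = 66; 1^2 = 1; 1^10 = 1.
Coefficient = 66 · 1 · 1 = 66.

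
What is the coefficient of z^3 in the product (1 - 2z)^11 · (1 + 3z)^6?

210

Coefficient of z^3 = Σ_{j} C(11,j)·(-2)^j·C(6,3-j)·3^(3-j) for j from 0 to 3.
= 540 + (-2970) + 3960 + (-1320) = 210.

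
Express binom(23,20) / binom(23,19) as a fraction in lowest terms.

1/5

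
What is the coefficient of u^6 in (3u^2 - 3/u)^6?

General term: C(6,j)·(3u^2)^j·(-3/u)^(6-j), with u-exponent 2j − 1(6−j) = 3j − 6.
Set 3j − 6 = 6: j = 4.
C(6,4) = 15; 3^4 = 81; (-3)^2 = 9.
Coefficient = 15 · 81 · 9 = 10935.

10935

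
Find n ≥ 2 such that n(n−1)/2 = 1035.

n(n−1)/2 = 1035 ⇒ n(n−1) = 2070. Since 46·45 = 2070, n = 46.

46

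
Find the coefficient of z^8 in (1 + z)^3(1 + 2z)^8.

10496

Coefficient of z^8 = Σ_{j} C(3,j)·1^j·C(8,8-j)·2^(8-j) for j from 0 to 3.
= 256 + 3072 + 5376 + 1792 = 10496.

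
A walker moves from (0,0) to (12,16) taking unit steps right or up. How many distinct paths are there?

30421755

Each path is a sequence of 28 steps with 12 rights: C(28,12) = 30421755.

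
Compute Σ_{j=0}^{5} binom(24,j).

1 + 24 + 276 + 2024 + 10626 + 42504 = 55455.

55455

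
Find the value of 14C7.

3432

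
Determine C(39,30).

C(39,30) = C(39,9) by symmetry.
C(39,9) = (39·38·37·36·35·34·33·32·31) / 9! = 76899763100160 / 362880 = 211915132.

211915132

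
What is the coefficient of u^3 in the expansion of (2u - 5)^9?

The general term is C(9,j)·(2u)^j·(-5)^(9-j); the u^3 term has j = 3.
C(9,3) = 84.
Coefficient = C(9,3) · 2^3 · (-5)^6 = 84 · 8 · 15625 = 10500000.

10500000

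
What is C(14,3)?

364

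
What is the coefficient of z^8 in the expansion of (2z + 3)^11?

1140480

The general term is C(11,j)·(2z)^j·(3)^(11-j); the z^8 term has j = 8.
C(11,8) = 165.
Coefficient = C(11,8) · 2^8 · 3^3 = 165 · 256 · 27 = 1140480.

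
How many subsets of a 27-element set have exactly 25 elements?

351

Choose the 25 positions: C(27,25) = 351.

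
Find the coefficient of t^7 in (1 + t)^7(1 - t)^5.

-20

Coefficient of t^7 = Σ_{j} C(7,j)·1^j·C(5,7-j)·(-1)^(7-j) for j from 2 to 7.
= (-21) + 175 + (-350) + 210 + (-35) + 1 = -20.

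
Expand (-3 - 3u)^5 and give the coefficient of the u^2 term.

The general term is C(5,j)·(-3)^j·(-3u)^(5-j); the u^2 term has j = 3.
C(5,3) = 10.
Coefficient = C(5,3) · (-3)^3 · (-3)^2 = 10 · (-27) · 9 = -2430.

-2430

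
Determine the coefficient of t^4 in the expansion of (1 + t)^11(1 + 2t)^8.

Coefficient of t^4 = Σ_{j} C(11,j)·1^j·C(8,4-j)·2^(4-j) for j from 0 to 4.
= 1120 + 4928 + 6160 + 2640 + 330 = 15178.

15178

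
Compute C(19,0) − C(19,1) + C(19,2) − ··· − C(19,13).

-8568

The partial alternating sum Σ_{k=0}^{13} (−1)^k C(19,k) = (−1)^13 C(18,13) = -8568.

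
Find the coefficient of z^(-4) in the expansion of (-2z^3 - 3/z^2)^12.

51963120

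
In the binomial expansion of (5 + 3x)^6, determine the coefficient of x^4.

The general term is C(6,j)·(5)^j·(3x)^(6-j); the x^4 term has j = 2.
C(6,2) = 15.
Coefficient = C(6,2) · 5^2 · 3^4 = 15 · 25 · 81 = 30375.

30375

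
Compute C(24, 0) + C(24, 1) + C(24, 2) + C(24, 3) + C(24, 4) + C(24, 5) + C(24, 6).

190051

1 + 24 + 276 + 2024 + 10626 + 42504 + 134596 = 190051.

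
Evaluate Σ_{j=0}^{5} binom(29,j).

1 + 29 + 406 + 3654 + 23751 + 118755 = 146596.

146596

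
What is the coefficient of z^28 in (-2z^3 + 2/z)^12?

270336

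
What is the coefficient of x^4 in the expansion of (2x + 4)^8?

286720

The general term is C(8,j)·(2x)^j·(4)^(8-j); the x^4 term has j = 4.
C(8,4) = 70.
Coefficient = C(8,4) · 2^4 · 4^4 = 70 · 16 · 256 = 286720.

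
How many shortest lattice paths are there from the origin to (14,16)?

Each path is a sequence of 30 steps with 14 rights: C(30,14) = 145422675.

145422675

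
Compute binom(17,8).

C(17,8) = (17·16·15·14·13·12·11·10) / 8! = 980179200 / 40320 = 24310.

24310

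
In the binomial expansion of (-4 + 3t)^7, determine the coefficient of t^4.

The general term is C(7,j)·(-4)^j·(3t)^(7-j); the t^4 term has j = 3.
C(7,3) = 35.
Coefficient = C(7,3) · (-4)^3 · 3^4 = 35 · (-64) · 81 = -181440.

-181440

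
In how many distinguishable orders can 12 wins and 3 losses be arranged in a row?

455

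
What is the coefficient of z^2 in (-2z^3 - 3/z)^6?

General term: C(6,j)·(-2z^3)^j·(-3/z)^(6-j), with z-exponent 3j − 1(6−j) = 4j − 6.
Set 4j − 6 = 2: j = 2.
C(6,2) = 15; (-2)^2 = 4; (-3)^4 = 81.
Coefficient = 15 · 4 · 81 = 4860.

4860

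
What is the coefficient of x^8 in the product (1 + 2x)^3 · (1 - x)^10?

Coefficient of x^8 = Σ_{j} C(3,j)·2^j·C(10,8-j)·(-1)^(8-j) for j from 0 to 3.
= 45 + (-720) + 2520 + (-2016) = -171.

-171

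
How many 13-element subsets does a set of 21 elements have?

203490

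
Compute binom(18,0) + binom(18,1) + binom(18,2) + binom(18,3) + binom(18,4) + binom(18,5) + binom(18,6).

1 + 18 + 153 + 816 + 3060 + 8568 + 18564 = 31180.

31180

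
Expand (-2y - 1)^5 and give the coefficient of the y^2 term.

-40

The general term is C(5,j)·(-2y)^j·(-1)^(5-j); the y^2 term has j = 2.
C(5,2) = 10.
Coefficient = C(5,2) · (-2)^2 · (-1)^3 = 10 · 4 · (-1) = -40.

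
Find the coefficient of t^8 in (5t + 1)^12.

193359375

The general term is C(12,j)·(5t)^j·(1)^(12-j); the t^8 term has j = 8.
C(12,8) = 495.
Coefficient = C(12,8) · 5^8 = 495 · 390625 = 193359375.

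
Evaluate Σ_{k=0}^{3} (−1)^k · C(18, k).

The partial alternating sum Σ_{k=0}^{3} (−1)^k C(18,k) = (−1)^3 C(17,3) = -680.

-680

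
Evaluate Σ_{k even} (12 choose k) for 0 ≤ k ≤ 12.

2048

Even-k terms of row 12 sum to 2^11 = 2048.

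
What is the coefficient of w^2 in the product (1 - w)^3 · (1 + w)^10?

Coefficient of w^2 = Σ_{j} C(3,j)·(-1)^j·C(10,2-j)·1^(2-j) for j from 0 to 2.
= 45 + (-30) + 3 = 18.

18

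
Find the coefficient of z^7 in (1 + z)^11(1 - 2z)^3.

462

Coefficient of z^7 = Σ_{j} C(11,j)·1^j·C(3,7-j)·(-2)^(7-j) for j from 4 to 7.
= (-2640) + 5544 + (-2772) + 330 = 462.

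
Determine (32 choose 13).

347373600

C(32,13) = (32·31·30·29·28·27·26·25·24·23·22·21·20) / 13! = 2163102632570880000 / 6227020800 = 347373600.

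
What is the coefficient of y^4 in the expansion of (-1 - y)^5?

-5

The general term is C(5,j)·(-1)^j·(-y)^(5-j); the y^4 term has j = 1.
C(5,1) = 5.
Coefficient = C(5,1) · (-1)^1 = 5 · (-1) = -5.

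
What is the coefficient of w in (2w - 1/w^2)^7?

General term: C(7,j)·(2w)^j·(-1/w^2)^(7-j), with w-exponent 1j − 2(7−j) = 3j − 14.
Set 3j − 14 = 1: j = 5.
C(7,5) = 21; 2^5 = 32; (-1)^2 = 1.
Coefficient = 21 · 32 · 1 = 672.

672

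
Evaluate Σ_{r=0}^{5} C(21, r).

27896

1 + 21 + 210 + 1330 + 5985 + 20349 = 27896.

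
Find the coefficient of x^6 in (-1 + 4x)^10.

860160

The general term is C(10,j)·(-1)^j·(4x)^(10-j); the x^6 term has j = 4.
C(10,4) = 210.
Coefficient = C(10,4) · 4^6 = 210 · 4096 = 860160.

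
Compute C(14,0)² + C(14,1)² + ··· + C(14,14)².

By Vandermonde's identity, Σ C(14,j)² = C(28,14) = 40116600.

40116600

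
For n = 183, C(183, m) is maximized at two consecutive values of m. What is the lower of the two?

For odd n = 183, C(183,m) peaks at m = (n−1)/2 and (n+1)/2; the lower is 91.

91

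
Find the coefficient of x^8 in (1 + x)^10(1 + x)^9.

75582

Coefficient of x^8 = Σ_{j} C(10,j)·C(9,8-j) for j from 0 to 8.
= 9 + 360 + 3780 + 15120 + 26460 + 21168 + 7560 + 1080 + 45 = 75582.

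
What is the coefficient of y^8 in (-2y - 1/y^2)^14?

372736

General term: C(14,j)·(-2y)^j·(-1/y^2)^(14-j), with y-exponent 1j − 2(14−j) = 3j − 28.
Set 3j − 28 = 8: j = 12.
C(14,12) = 91; (-2)^12 = 4096; (-1)^2 = 1.
Coefficient = 91 · 4096 · 1 = 372736.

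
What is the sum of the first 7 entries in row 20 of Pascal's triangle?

60460

1 + 20 + 190 + 1140 + 4845 + 15504 + 38760 = 60460.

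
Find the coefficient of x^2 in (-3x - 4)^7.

-193536

The general term is C(7,j)·(-3x)^j·(-4)^(7-j); the x^2 term has j = 2.
C(7,2) = 21.
Coefficient = C(7,2) · (-3)^2 · (-4)^5 = 21 · 9 · (-1024) = -193536.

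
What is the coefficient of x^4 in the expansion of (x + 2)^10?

13440

The general term is C(10,j)·(x)^j·(2)^(10-j); the x^4 term has j = 4.
C(10,4) = 210.
Coefficient = C(10,4) · 2^6 = 210 · 64 = 13440.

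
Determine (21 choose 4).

5985

C(21,4) = (21·20·19·18) / 4! = 143640 / 24 = 5985.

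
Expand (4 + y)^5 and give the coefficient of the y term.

1280

The general term is C(5,j)·(4)^j·(y)^(5-j); the y^1 term has j = 4.
C(5,4) = 5.
Coefficient = C(5,4) · 4^4 = 5 · 256 = 1280.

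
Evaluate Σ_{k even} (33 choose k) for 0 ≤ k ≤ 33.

4294967296

Even-k terms of row 33 sum to 2^32 = 4294967296.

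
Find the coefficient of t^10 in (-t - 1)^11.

-11

The general term is C(11,j)·(-t)^j·(-1)^(11-j); the t^10 term has j = 10.
C(11,10) = 11.
Coefficient = C(11,10) · (-1)^1 = 11 · (-1) = -11.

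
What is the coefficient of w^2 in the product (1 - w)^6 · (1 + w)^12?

Coefficient of w^2 = Σ_{j} C(6,j)·(-1)^j·C(12,2-j)·1^(2-j) for j from 0 to 2.
= 66 + (-72) + 15 = 9.

9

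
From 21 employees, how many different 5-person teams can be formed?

This is C(21,5) = 20349.

20349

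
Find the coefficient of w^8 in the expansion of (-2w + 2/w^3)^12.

-49152

General term: C(12,j)·(-2w)^j·(2/w^3)^(12-j), with w-exponent 1j − 3(12−j) = 4j − 36.
Set 4j − 36 = 8: j = 11.
C(12,11) = 12; (-2)^11 = -2048; 2^1 = 2.
Coefficient = 12 · (-2048) · 2 = -49152.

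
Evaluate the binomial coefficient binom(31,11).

84672315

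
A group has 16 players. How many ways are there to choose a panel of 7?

11440

This is C(16,7) = 11440.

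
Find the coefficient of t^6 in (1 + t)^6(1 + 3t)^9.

Coefficient of t^6 = Σ_{j} C(6,j)·1^j·C(9,6-j)·3^(6-j) for j from 0 to 6.
= 61236 + 183708 + 153090 + 45360 + 4860 + 162 + 1 = 448417.

448417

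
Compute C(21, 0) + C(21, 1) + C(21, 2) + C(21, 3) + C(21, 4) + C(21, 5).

1 + 21 + 210 + 1330 + 5985 + 20349 = 27896.

27896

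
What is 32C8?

10518300

C(32,8) = (32·31·30·29·28·27·26·25) / 8! = 424097856000 / 40320 = 10518300.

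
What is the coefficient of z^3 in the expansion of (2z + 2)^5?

The general term is C(5,j)·(2z)^j·(2)^(5-j); the z^3 term has j = 3.
C(5,3) = 10.
Coefficient = C(5,3) · 2^3 · 2^2 = 10 · 8 · 4 = 320.

320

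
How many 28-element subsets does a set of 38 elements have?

472733756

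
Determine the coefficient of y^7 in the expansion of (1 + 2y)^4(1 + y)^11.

Coefficient of y^7 = Σ_{j} C(4,j)·2^j·C(11,7-j)·1^(7-j) for j from 0 to 4.
= 330 + 3696 + 11088 + 10560 + 2640 = 28314.

28314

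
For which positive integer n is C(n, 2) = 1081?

n(n−1)/2 = 1081 ⇒ n(n−1) = 2162. Since 47·46 = 2162, n = 47.

47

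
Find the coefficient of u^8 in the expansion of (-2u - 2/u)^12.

270336

General term: C(12,j)·(-2u)^j·(-2/u)^(12-j), with u-exponent 1j − 1(12−j) = 2j − 12.
Set 2j − 12 = 8: j = 10.
C(12,10) = 66; (-2)^10 = 1024; (-2)^2 = 4.
Coefficient = 66 · 1024 · 4 = 270336.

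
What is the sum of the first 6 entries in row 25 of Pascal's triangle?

1 + 25 + 300 + 2300 + 12650 + 53130 = 68406.

68406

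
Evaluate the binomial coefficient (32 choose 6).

906192

C(32,6) = (32·31·30·29·28·27) / 6! = 652458240 / 720 = 906192.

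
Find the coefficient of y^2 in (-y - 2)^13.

The general term is C(13,j)·(-y)^j·(-2)^(13-j); the y^2 term has j = 2.
C(13,2) = 78.
Coefficient = C(13,2) · (-2)^11 = 78 · (-2048) = -159744.

-159744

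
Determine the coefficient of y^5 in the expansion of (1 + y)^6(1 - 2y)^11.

1172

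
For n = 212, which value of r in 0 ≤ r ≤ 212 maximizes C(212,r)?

106

C(212,r) is maximized at r = 212/2 = 106.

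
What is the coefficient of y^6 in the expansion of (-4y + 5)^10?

537600000

The general term is C(10,j)·(-4y)^j·(5)^(10-j); the y^6 term has j = 6.
C(10,6) = 210.
Coefficient = C(10,6) · (-4)^6 · 5^4 = 210 · 4096 · 625 = 537600000.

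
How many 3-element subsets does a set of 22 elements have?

1540

C(22,3) = (22·21·20) / 3! = 9240 / 6 = 1540.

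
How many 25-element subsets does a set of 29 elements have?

C(29,25) = C(29,4) by symmetry.
C(29,4) = (29·28·27·26) / 4! = 570024 / 24 = 23751.

23751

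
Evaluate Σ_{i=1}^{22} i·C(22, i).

46137344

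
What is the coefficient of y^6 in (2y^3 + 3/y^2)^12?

43110144

General term: C(12,j)·(2y^3)^j·(3/y^2)^(12-j), with y-exponent 3j − 2(12−j) = 5j − 24.
Set 5j − 24 = 6: j = 6.
C(12,6) = 924; 2^6 = 64; 3^6 = 729.
Coefficient = 924 · 64 · 729 = 43110144.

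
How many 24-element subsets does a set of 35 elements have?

C(35,24) = C(35,11) by symmetry.
C(35,11) = (35·34·33·32·31·30·29·28·27·26·25) / 11! = 16654322805120000 / 39916800 = 417225900.

417225900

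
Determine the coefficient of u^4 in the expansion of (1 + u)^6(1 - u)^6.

15

Coefficient of u^4 = Σ_{j} C(6,j)·1^j·C(6,4-j)·(-1)^(4-j) for j from 0 to 4.
= 15 + (-120) + 225 + (-120) + 15 = 15.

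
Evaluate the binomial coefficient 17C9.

C(17,9) = C(17,8) by symmetry.
C(17,8) = (17·16·15·14·13·12·11·10) / 8! = 980179200 / 40320 = 24310.

24310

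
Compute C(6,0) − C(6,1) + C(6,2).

The partial alternating sum Σ_{k=0}^{2} (−1)^k C(6,k) = (−1)^2 C(5,2) = 10.

10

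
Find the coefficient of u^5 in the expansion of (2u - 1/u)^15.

-3075072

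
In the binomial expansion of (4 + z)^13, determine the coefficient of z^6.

28114944

The general term is C(13,j)·(4)^j·(z)^(13-j); the z^6 term has j = 7.
C(13,7) = 1716.
Coefficient = C(13,7) · 4^7 = 1716 · 16384 = 28114944.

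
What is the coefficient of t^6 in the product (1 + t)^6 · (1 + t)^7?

1716

Coefficient of t^6 = Σ_{j} C(6,j)·C(7,6-j) for j from 0 to 6.
= 7 + 126 + 525 + 700 + 315 + 42 + 1 = 1716.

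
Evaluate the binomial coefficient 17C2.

C(17,2) = (17·16) / 2! = 272 / 2 = 136.

136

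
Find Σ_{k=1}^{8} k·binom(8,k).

1024

Since k·C(8,k) = 8·C(7,k−1), the sum is 8·2^7 = 8·128 = 1024.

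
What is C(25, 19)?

177100

C(25,19) = C(25,6) by symmetry.
C(25,6) = (25·24·23·22·21·20) / 6! = 127512000 / 720 = 177100.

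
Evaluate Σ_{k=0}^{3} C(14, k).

1 + 14 + 91 + 364 = 470.

470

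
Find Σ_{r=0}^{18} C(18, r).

262144

Setting x = 1 in (1+x)^18 gives Σ C(18,r) = 2^18 = 262144.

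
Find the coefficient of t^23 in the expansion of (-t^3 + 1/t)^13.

-715

General term: C(13,j)·(-t^3)^j·(1/t)^(13-j), with t-exponent 3j − 1(13−j) = 4j − 13.
Set 4j − 13 = 23: j = 9.
C(13,9) = 715; (-1)^9 = -1; 1^4 = 1.
Coefficient = 715 · (-1) · 1 = -715.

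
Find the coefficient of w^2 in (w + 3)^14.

The general term is C(14,j)·(w)^j·(3)^(14-j); the w^2 term has j = 2.
C(14,2) = 91.
Coefficient = C(14,2) · 3^12 = 91 · 531441 = 48361131.

48361131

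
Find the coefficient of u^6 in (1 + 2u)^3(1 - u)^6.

Coefficient of u^6 = Σ_{j} C(3,j)·2^j·C(6,6-j)·(-1)^(6-j) for j from 0 to 3.
= 1 + (-36) + 180 + (-160) = -15.

-15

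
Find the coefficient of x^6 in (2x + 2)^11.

The general term is C(11,j)·(2x)^j·(2)^(11-j); the x^6 term has j = 6.
C(11,6) = 462.
Coefficient = C(11,6) · 2^6 · 2^5 = 462 · 64 · 32 = 946176.

946176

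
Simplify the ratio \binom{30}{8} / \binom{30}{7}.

C(n,k+1)/C(n,k) = (n−k)/(k+1) = (30−7)/(7+1) = 23/8.

23/8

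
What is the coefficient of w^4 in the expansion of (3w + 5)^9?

31893750

The general term is C(9,j)·(3w)^j·(5)^(9-j); the w^4 term has j = 4.
C(9,4) = 126.
Coefficient = C(9,4) · 3^4 · 5^5 = 126 · 81 · 3125 = 31893750.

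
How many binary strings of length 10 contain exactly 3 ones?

Choose the 3 positions: C(10,3) = 120.

120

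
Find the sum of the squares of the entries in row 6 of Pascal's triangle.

924

By Vandermonde's identity, Σ C(6,j)² = C(12,6) = 924.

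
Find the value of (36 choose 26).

254186856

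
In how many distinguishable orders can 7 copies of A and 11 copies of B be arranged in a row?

Choose positions for the A's: C(18,7) = 31824.

31824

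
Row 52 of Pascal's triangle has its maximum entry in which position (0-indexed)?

26

C(52,k) is maximized at k = 52/2 = 26.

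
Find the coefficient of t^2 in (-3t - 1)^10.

405

The general term is C(10,j)·(-3t)^j·(-1)^(10-j); the t^2 term has j = 2.
C(10,2) = 45.
Coefficient = C(10,2) · (-3)^2 = 45 · 9 = 405.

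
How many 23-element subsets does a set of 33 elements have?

92561040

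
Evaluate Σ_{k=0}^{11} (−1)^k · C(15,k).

The partial alternating sum Σ_{k=0}^{11} (−1)^k C(15,k) = (−1)^11 C(14,11) = -364.

-364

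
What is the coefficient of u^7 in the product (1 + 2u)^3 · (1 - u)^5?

Coefficient of u^7 = Σ_{j} C(3,j)·2^j·C(5,7-j)·(-1)^(7-j) for j from 2 to 3.
= (-12) + 40 = 28.

28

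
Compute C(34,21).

927983760

C(34,21) = C(34,13) by symmetry.
C(34,13) = (34·33·32·31·30·29·28·27·26·25·24·23·22) / 13! = 5778574175582208000 / 6227020800 = 927983760.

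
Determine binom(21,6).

C(21,6) = (21·20·19·18·17·16) / 6! = 39070080 / 720 = 54264.

54264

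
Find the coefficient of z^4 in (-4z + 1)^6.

3840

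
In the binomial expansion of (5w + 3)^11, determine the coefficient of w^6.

The general term is C(11,j)·(5w)^j·(3)^(11-j); the w^6 term has j = 6.
C(11,6) = 462.
Coefficient = C(11,6) · 5^6 · 3^5 = 462 · 15625 · 243 = 1754156250.

1754156250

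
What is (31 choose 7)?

2629575

C(31,7) = (31·30·29·28·27·26·25) / 7! = 13253058000 / 5040 = 2629575.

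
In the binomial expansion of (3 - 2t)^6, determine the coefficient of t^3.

-4320

The general term is C(6,j)·(3)^j·(-2t)^(6-j); the t^3 term has j = 3.
C(6,3) = 20.
Coefficient = C(6,3) · 3^3 · (-2)^3 = 20 · 27 · (-8) = -4320.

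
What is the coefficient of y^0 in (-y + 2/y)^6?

General term: C(6,j)·(-y)^j·(2/y)^(6-j), with y-exponent 1j − 1(6−j) = 2j − 6.
Set 2j − 6 = 0: j = 3.
C(6,3) = 20; (-1)^3 = -1; 2^3 = 8.
Coefficient = 20 · (-1) · 8 = -160.

-160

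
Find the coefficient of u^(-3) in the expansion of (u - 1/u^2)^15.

5005

General term: C(15,j)·(u)^j·(-1/u^2)^(15-j), with u-exponent 1j − 2(15−j) = 3j − 30.
Set 3j − 30 = -3: j = 9.
C(15,9) = 5005; 1^9 = 1; (-1)^6 = 1.
Coefficient = 5005 · 1 · 1 = 5005.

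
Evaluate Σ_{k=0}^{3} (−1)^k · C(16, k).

The partial alternating sum Σ_{k=0}^{3} (−1)^k C(16,k) = (−1)^3 C(15,3) = -455.

-455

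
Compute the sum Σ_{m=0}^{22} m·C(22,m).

Differentiating (1+x)^22 and setting x=1: Σ m·C(22,m) = 22·2^21 = 46137344.

46137344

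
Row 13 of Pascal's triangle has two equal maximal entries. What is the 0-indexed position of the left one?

For odd n = 13, C(13,k) peaks at k = (n−1)/2 and (n+1)/2; the smaller is 6.

6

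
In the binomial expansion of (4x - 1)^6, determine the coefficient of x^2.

240

The general term is C(6,j)·(4x)^j·(-1)^(6-j); the x^2 term has j = 2.
C(6,2) = 15.
Coefficient = C(6,2) · 4^2 = 15 · 16 = 240.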